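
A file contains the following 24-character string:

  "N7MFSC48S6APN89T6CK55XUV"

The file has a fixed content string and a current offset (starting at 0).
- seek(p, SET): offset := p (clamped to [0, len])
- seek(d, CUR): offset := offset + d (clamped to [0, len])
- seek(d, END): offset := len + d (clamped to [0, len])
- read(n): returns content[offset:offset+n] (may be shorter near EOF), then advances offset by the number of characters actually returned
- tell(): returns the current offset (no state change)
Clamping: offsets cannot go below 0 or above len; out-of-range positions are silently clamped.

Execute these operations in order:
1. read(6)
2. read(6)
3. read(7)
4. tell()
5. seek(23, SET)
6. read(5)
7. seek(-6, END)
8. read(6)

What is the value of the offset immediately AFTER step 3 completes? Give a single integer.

After 1 (read(6)): returned 'N7MFSC', offset=6
After 2 (read(6)): returned '48S6AP', offset=12
After 3 (read(7)): returned 'N89T6CK', offset=19

Answer: 19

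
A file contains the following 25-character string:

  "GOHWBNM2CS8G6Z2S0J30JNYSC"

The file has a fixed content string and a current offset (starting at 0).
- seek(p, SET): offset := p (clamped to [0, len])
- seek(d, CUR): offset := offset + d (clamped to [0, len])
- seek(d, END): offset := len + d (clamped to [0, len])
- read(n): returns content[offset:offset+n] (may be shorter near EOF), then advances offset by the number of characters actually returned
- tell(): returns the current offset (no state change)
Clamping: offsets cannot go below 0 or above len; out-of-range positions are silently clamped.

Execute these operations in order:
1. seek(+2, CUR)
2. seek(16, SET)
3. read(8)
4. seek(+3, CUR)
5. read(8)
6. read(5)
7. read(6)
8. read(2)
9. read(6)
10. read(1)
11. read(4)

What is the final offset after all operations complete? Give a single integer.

Answer: 25

Derivation:
After 1 (seek(+2, CUR)): offset=2
After 2 (seek(16, SET)): offset=16
After 3 (read(8)): returned '0J30JNYS', offset=24
After 4 (seek(+3, CUR)): offset=25
After 5 (read(8)): returned '', offset=25
After 6 (read(5)): returned '', offset=25
After 7 (read(6)): returned '', offset=25
After 8 (read(2)): returned '', offset=25
After 9 (read(6)): returned '', offset=25
After 10 (read(1)): returned '', offset=25
After 11 (read(4)): returned '', offset=25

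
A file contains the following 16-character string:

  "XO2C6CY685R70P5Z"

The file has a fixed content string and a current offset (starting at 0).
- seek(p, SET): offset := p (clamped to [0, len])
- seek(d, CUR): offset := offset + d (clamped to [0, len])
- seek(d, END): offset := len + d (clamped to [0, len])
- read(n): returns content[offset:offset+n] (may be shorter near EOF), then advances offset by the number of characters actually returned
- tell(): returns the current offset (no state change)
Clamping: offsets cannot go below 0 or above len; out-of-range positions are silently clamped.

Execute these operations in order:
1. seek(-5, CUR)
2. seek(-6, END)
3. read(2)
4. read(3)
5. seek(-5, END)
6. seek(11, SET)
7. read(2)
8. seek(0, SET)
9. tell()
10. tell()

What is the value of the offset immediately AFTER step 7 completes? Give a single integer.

Answer: 13

Derivation:
After 1 (seek(-5, CUR)): offset=0
After 2 (seek(-6, END)): offset=10
After 3 (read(2)): returned 'R7', offset=12
After 4 (read(3)): returned '0P5', offset=15
After 5 (seek(-5, END)): offset=11
After 6 (seek(11, SET)): offset=11
After 7 (read(2)): returned '70', offset=13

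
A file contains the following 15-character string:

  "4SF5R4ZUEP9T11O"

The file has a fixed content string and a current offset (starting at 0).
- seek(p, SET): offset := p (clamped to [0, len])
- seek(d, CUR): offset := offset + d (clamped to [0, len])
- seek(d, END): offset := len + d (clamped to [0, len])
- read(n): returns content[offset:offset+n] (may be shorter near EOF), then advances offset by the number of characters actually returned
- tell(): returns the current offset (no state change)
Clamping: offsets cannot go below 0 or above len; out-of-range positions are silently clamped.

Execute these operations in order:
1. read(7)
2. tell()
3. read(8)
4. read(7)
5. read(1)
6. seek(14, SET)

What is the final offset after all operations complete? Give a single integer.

After 1 (read(7)): returned '4SF5R4Z', offset=7
After 2 (tell()): offset=7
After 3 (read(8)): returned 'UEP9T11O', offset=15
After 4 (read(7)): returned '', offset=15
After 5 (read(1)): returned '', offset=15
After 6 (seek(14, SET)): offset=14

Answer: 14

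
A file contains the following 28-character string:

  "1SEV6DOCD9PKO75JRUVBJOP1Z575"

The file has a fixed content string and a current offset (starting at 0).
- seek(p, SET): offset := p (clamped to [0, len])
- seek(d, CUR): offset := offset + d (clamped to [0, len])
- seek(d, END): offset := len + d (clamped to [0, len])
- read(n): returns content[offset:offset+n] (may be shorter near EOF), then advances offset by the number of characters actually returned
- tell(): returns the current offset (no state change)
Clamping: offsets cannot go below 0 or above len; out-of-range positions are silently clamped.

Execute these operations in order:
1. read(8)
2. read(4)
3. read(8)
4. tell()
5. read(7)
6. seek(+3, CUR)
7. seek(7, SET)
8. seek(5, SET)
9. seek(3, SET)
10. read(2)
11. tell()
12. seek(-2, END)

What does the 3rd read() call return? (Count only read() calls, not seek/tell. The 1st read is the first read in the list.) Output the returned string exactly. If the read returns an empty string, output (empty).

After 1 (read(8)): returned '1SEV6DOC', offset=8
After 2 (read(4)): returned 'D9PK', offset=12
After 3 (read(8)): returned 'O75JRUVB', offset=20
After 4 (tell()): offset=20
After 5 (read(7)): returned 'JOP1Z57', offset=27
After 6 (seek(+3, CUR)): offset=28
After 7 (seek(7, SET)): offset=7
After 8 (seek(5, SET)): offset=5
After 9 (seek(3, SET)): offset=3
After 10 (read(2)): returned 'V6', offset=5
After 11 (tell()): offset=5
After 12 (seek(-2, END)): offset=26

Answer: O75JRUVB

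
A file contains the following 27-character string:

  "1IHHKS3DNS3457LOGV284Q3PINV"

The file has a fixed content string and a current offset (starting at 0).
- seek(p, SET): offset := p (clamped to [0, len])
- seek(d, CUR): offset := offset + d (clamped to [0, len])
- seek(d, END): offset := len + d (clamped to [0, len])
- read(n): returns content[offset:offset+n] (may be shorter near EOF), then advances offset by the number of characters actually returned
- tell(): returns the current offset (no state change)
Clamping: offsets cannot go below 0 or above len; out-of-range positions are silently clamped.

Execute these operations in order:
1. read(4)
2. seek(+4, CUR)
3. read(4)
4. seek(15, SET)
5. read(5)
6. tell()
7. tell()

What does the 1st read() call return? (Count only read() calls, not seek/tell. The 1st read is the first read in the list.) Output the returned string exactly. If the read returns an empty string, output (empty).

Answer: 1IHH

Derivation:
After 1 (read(4)): returned '1IHH', offset=4
After 2 (seek(+4, CUR)): offset=8
After 3 (read(4)): returned 'NS34', offset=12
After 4 (seek(15, SET)): offset=15
After 5 (read(5)): returned 'OGV28', offset=20
After 6 (tell()): offset=20
After 7 (tell()): offset=20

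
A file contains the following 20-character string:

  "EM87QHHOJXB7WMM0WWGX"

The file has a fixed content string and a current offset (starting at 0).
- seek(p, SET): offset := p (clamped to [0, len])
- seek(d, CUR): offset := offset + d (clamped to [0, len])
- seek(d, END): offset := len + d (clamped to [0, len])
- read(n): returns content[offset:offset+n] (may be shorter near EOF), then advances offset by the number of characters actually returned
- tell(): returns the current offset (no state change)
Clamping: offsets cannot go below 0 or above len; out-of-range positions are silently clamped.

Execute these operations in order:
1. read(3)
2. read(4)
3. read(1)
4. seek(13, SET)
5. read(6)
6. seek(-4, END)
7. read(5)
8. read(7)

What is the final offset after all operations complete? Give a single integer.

Answer: 20

Derivation:
After 1 (read(3)): returned 'EM8', offset=3
After 2 (read(4)): returned '7QHH', offset=7
After 3 (read(1)): returned 'O', offset=8
After 4 (seek(13, SET)): offset=13
After 5 (read(6)): returned 'MM0WWG', offset=19
After 6 (seek(-4, END)): offset=16
After 7 (read(5)): returned 'WWGX', offset=20
After 8 (read(7)): returned '', offset=20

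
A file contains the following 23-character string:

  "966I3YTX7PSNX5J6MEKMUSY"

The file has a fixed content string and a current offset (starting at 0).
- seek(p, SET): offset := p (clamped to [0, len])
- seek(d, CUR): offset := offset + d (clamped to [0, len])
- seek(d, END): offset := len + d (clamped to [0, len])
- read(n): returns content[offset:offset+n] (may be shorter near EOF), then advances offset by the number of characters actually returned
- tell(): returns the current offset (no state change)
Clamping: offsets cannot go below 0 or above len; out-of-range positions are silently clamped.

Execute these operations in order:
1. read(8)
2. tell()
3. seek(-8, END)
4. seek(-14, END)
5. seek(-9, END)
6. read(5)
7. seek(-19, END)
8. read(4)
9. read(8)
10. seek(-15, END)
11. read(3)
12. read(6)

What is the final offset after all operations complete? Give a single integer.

Answer: 17

Derivation:
After 1 (read(8)): returned '966I3YTX', offset=8
After 2 (tell()): offset=8
After 3 (seek(-8, END)): offset=15
After 4 (seek(-14, END)): offset=9
After 5 (seek(-9, END)): offset=14
After 6 (read(5)): returned 'J6MEK', offset=19
After 7 (seek(-19, END)): offset=4
After 8 (read(4)): returned '3YTX', offset=8
After 9 (read(8)): returned '7PSNX5J6', offset=16
After 10 (seek(-15, END)): offset=8
After 11 (read(3)): returned '7PS', offset=11
After 12 (read(6)): returned 'NX5J6M', offset=17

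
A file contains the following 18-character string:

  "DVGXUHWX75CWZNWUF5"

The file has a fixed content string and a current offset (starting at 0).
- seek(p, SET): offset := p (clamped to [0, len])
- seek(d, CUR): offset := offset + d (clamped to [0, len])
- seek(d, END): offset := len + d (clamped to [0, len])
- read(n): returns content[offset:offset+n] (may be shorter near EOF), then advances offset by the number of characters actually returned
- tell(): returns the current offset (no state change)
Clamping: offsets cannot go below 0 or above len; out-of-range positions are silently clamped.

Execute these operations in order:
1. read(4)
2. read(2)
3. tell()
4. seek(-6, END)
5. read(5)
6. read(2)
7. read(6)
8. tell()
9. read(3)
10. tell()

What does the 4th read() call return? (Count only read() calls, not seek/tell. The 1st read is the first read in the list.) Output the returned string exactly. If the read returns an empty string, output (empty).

After 1 (read(4)): returned 'DVGX', offset=4
After 2 (read(2)): returned 'UH', offset=6
After 3 (tell()): offset=6
After 4 (seek(-6, END)): offset=12
After 5 (read(5)): returned 'ZNWUF', offset=17
After 6 (read(2)): returned '5', offset=18
After 7 (read(6)): returned '', offset=18
After 8 (tell()): offset=18
After 9 (read(3)): returned '', offset=18
After 10 (tell()): offset=18

Answer: 5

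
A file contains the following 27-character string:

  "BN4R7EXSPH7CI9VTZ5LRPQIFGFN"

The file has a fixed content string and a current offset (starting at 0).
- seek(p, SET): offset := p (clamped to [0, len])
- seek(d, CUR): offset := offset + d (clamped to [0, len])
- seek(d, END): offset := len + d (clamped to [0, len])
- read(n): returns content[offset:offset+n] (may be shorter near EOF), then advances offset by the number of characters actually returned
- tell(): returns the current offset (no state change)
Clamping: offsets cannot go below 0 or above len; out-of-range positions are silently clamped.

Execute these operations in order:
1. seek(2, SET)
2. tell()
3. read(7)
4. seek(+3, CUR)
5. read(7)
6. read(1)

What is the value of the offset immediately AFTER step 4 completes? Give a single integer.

After 1 (seek(2, SET)): offset=2
After 2 (tell()): offset=2
After 3 (read(7)): returned '4R7EXSP', offset=9
After 4 (seek(+3, CUR)): offset=12

Answer: 12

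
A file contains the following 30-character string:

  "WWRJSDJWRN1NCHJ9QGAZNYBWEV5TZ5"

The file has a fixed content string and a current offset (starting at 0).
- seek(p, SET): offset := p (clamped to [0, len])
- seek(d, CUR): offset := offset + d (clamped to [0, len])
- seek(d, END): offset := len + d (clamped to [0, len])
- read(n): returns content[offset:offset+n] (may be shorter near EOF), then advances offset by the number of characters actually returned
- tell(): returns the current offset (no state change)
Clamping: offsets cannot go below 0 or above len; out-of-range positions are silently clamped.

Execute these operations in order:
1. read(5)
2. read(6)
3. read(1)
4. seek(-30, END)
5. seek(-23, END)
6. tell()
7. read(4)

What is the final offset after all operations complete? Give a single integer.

After 1 (read(5)): returned 'WWRJS', offset=5
After 2 (read(6)): returned 'DJWRN1', offset=11
After 3 (read(1)): returned 'N', offset=12
After 4 (seek(-30, END)): offset=0
After 5 (seek(-23, END)): offset=7
After 6 (tell()): offset=7
After 7 (read(4)): returned 'WRN1', offset=11

Answer: 11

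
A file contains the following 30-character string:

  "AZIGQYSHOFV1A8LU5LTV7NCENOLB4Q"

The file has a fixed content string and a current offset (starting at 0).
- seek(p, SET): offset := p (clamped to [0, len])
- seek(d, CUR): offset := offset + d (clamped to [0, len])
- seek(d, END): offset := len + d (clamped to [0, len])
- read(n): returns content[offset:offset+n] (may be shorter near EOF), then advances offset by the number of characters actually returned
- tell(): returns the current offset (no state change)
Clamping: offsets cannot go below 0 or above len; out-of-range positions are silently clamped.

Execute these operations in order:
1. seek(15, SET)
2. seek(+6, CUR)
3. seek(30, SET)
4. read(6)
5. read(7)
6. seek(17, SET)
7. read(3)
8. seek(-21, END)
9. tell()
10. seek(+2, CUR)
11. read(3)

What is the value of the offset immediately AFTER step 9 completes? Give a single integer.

Answer: 9

Derivation:
After 1 (seek(15, SET)): offset=15
After 2 (seek(+6, CUR)): offset=21
After 3 (seek(30, SET)): offset=30
After 4 (read(6)): returned '', offset=30
After 5 (read(7)): returned '', offset=30
After 6 (seek(17, SET)): offset=17
After 7 (read(3)): returned 'LTV', offset=20
After 8 (seek(-21, END)): offset=9
After 9 (tell()): offset=9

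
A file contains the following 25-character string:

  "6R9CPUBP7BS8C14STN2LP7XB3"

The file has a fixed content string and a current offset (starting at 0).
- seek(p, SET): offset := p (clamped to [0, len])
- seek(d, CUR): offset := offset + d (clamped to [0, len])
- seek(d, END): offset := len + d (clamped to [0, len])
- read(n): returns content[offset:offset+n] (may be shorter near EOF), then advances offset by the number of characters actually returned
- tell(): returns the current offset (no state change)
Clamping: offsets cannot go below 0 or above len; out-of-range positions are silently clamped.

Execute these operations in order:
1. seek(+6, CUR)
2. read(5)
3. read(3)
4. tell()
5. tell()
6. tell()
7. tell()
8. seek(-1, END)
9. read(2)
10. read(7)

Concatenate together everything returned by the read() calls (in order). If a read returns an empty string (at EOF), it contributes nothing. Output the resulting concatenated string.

After 1 (seek(+6, CUR)): offset=6
After 2 (read(5)): returned 'BP7BS', offset=11
After 3 (read(3)): returned '8C1', offset=14
After 4 (tell()): offset=14
After 5 (tell()): offset=14
After 6 (tell()): offset=14
After 7 (tell()): offset=14
After 8 (seek(-1, END)): offset=24
After 9 (read(2)): returned '3', offset=25
After 10 (read(7)): returned '', offset=25

Answer: BP7BS8C13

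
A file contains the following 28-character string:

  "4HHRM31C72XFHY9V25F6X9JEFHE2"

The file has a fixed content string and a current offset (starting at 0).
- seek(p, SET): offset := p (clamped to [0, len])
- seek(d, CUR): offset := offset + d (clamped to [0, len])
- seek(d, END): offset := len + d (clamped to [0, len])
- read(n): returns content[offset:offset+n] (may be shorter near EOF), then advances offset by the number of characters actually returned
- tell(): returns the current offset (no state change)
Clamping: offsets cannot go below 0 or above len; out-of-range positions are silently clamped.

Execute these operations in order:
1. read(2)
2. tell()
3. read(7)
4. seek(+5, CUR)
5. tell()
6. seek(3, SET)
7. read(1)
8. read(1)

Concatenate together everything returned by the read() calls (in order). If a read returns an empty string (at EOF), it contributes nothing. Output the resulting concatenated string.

Answer: 4HHRM31C7RM

Derivation:
After 1 (read(2)): returned '4H', offset=2
After 2 (tell()): offset=2
After 3 (read(7)): returned 'HRM31C7', offset=9
After 4 (seek(+5, CUR)): offset=14
After 5 (tell()): offset=14
After 6 (seek(3, SET)): offset=3
After 7 (read(1)): returned 'R', offset=4
After 8 (read(1)): returned 'M', offset=5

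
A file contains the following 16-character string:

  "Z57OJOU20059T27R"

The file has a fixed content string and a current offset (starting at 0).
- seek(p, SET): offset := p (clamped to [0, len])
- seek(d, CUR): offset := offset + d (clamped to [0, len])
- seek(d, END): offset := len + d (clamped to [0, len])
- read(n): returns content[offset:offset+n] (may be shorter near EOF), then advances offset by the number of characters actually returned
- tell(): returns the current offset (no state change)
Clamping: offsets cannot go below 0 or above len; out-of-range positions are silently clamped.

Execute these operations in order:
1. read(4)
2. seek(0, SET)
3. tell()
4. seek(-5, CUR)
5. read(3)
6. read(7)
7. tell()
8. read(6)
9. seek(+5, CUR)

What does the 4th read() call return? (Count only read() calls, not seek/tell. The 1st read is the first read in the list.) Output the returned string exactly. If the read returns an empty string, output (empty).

Answer: 59T27R

Derivation:
After 1 (read(4)): returned 'Z57O', offset=4
After 2 (seek(0, SET)): offset=0
After 3 (tell()): offset=0
After 4 (seek(-5, CUR)): offset=0
After 5 (read(3)): returned 'Z57', offset=3
After 6 (read(7)): returned 'OJOU200', offset=10
After 7 (tell()): offset=10
After 8 (read(6)): returned '59T27R', offset=16
After 9 (seek(+5, CUR)): offset=16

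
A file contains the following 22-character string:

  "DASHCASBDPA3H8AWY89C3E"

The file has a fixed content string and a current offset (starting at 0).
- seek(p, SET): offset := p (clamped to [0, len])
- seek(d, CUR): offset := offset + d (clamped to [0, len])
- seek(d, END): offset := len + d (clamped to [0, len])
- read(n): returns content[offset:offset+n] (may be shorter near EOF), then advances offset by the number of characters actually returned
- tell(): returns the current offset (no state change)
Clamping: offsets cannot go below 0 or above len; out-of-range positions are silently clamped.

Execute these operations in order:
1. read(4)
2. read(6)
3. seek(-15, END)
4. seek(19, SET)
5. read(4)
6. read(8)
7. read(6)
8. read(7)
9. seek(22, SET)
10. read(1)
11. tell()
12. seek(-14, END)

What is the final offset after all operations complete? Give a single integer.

Answer: 8

Derivation:
After 1 (read(4)): returned 'DASH', offset=4
After 2 (read(6)): returned 'CASBDP', offset=10
After 3 (seek(-15, END)): offset=7
After 4 (seek(19, SET)): offset=19
After 5 (read(4)): returned 'C3E', offset=22
After 6 (read(8)): returned '', offset=22
After 7 (read(6)): returned '', offset=22
After 8 (read(7)): returned '', offset=22
After 9 (seek(22, SET)): offset=22
After 10 (read(1)): returned '', offset=22
After 11 (tell()): offset=22
After 12 (seek(-14, END)): offset=8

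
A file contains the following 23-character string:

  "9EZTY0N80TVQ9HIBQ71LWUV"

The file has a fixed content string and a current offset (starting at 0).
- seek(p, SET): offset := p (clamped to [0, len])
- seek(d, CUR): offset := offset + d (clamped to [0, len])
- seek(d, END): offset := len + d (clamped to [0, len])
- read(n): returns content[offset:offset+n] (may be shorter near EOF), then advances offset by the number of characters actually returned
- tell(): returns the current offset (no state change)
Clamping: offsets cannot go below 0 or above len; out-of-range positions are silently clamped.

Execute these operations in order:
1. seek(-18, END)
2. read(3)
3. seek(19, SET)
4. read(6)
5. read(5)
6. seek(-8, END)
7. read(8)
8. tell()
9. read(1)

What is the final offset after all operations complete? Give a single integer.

Answer: 23

Derivation:
After 1 (seek(-18, END)): offset=5
After 2 (read(3)): returned '0N8', offset=8
After 3 (seek(19, SET)): offset=19
After 4 (read(6)): returned 'LWUV', offset=23
After 5 (read(5)): returned '', offset=23
After 6 (seek(-8, END)): offset=15
After 7 (read(8)): returned 'BQ71LWUV', offset=23
After 8 (tell()): offset=23
After 9 (read(1)): returned '', offset=23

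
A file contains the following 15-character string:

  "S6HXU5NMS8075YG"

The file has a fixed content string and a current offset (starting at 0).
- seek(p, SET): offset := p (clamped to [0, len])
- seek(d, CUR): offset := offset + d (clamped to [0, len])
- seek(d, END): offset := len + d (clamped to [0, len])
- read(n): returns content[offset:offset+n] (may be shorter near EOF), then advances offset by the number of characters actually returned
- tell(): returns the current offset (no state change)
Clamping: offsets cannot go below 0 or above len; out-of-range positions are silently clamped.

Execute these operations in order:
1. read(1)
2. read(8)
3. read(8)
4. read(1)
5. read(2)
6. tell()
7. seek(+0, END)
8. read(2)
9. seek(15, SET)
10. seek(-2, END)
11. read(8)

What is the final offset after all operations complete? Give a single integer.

After 1 (read(1)): returned 'S', offset=1
After 2 (read(8)): returned '6HXU5NMS', offset=9
After 3 (read(8)): returned '8075YG', offset=15
After 4 (read(1)): returned '', offset=15
After 5 (read(2)): returned '', offset=15
After 6 (tell()): offset=15
After 7 (seek(+0, END)): offset=15
After 8 (read(2)): returned '', offset=15
After 9 (seek(15, SET)): offset=15
After 10 (seek(-2, END)): offset=13
After 11 (read(8)): returned 'YG', offset=15

Answer: 15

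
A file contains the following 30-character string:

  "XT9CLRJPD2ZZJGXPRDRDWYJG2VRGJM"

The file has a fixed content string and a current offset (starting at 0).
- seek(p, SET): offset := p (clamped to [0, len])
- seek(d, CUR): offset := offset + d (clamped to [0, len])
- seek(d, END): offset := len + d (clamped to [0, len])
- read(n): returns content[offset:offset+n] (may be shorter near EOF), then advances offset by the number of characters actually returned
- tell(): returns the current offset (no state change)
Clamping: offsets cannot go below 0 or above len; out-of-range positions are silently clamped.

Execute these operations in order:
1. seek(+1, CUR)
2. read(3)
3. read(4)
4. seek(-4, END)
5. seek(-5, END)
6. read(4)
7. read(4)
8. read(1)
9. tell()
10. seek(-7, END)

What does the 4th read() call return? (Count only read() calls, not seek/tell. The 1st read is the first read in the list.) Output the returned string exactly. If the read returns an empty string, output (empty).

Answer: M

Derivation:
After 1 (seek(+1, CUR)): offset=1
After 2 (read(3)): returned 'T9C', offset=4
After 3 (read(4)): returned 'LRJP', offset=8
After 4 (seek(-4, END)): offset=26
After 5 (seek(-5, END)): offset=25
After 6 (read(4)): returned 'VRGJ', offset=29
After 7 (read(4)): returned 'M', offset=30
After 8 (read(1)): returned '', offset=30
After 9 (tell()): offset=30
After 10 (seek(-7, END)): offset=23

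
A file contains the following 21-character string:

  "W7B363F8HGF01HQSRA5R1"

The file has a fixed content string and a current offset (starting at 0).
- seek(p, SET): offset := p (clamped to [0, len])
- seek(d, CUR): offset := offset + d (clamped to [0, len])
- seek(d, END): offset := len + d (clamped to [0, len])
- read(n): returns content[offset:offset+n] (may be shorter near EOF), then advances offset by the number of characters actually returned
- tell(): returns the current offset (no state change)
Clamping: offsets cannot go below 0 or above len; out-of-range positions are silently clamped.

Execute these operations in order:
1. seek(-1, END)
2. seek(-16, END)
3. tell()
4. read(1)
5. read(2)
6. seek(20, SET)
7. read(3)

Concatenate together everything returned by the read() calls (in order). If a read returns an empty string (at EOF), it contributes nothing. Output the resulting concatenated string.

Answer: 3F81

Derivation:
After 1 (seek(-1, END)): offset=20
After 2 (seek(-16, END)): offset=5
After 3 (tell()): offset=5
After 4 (read(1)): returned '3', offset=6
After 5 (read(2)): returned 'F8', offset=8
After 6 (seek(20, SET)): offset=20
After 7 (read(3)): returned '1', offset=21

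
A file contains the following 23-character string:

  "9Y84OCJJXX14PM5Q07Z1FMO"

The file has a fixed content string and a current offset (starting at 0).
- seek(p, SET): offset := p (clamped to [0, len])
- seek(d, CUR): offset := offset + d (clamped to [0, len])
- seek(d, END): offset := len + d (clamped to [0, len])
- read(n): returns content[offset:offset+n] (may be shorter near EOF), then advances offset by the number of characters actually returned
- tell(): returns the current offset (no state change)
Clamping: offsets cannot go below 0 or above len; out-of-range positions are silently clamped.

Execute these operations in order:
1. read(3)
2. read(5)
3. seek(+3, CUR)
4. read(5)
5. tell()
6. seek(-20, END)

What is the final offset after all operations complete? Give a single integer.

After 1 (read(3)): returned '9Y8', offset=3
After 2 (read(5)): returned '4OCJJ', offset=8
After 3 (seek(+3, CUR)): offset=11
After 4 (read(5)): returned '4PM5Q', offset=16
After 5 (tell()): offset=16
After 6 (seek(-20, END)): offset=3

Answer: 3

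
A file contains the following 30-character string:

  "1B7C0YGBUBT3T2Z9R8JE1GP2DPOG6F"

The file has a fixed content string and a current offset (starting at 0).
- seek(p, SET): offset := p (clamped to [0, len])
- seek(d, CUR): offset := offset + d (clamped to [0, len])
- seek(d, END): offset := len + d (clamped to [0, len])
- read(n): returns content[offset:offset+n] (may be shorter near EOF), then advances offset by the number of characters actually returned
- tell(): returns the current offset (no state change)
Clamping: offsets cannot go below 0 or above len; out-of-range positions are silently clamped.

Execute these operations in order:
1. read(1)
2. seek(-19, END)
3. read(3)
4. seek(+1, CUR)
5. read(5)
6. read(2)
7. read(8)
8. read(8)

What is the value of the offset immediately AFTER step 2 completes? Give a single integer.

Answer: 11

Derivation:
After 1 (read(1)): returned '1', offset=1
After 2 (seek(-19, END)): offset=11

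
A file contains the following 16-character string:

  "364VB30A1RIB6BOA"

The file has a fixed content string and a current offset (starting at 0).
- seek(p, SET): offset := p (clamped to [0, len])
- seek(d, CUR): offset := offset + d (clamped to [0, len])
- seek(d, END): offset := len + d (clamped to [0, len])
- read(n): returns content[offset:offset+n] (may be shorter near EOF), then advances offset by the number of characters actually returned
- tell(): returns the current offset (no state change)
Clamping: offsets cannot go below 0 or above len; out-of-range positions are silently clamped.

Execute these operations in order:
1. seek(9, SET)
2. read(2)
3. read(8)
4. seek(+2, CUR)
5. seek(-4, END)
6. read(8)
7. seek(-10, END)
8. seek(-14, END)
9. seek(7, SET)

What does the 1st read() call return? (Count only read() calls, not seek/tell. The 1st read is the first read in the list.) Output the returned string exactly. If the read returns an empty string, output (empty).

Answer: RI

Derivation:
After 1 (seek(9, SET)): offset=9
After 2 (read(2)): returned 'RI', offset=11
After 3 (read(8)): returned 'B6BOA', offset=16
After 4 (seek(+2, CUR)): offset=16
After 5 (seek(-4, END)): offset=12
After 6 (read(8)): returned '6BOA', offset=16
After 7 (seek(-10, END)): offset=6
After 8 (seek(-14, END)): offset=2
After 9 (seek(7, SET)): offset=7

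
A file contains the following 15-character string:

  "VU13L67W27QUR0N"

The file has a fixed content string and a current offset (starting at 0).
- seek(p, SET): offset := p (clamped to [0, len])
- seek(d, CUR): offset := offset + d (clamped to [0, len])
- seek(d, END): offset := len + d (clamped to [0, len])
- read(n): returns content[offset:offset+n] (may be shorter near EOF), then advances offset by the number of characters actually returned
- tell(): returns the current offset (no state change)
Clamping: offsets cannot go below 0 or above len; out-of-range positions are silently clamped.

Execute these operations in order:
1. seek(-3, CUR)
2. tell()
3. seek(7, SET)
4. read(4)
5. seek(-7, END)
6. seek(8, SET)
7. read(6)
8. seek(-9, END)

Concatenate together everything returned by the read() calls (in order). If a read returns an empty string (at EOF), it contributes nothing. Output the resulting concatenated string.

Answer: W27Q27QUR0

Derivation:
After 1 (seek(-3, CUR)): offset=0
After 2 (tell()): offset=0
After 3 (seek(7, SET)): offset=7
After 4 (read(4)): returned 'W27Q', offset=11
After 5 (seek(-7, END)): offset=8
After 6 (seek(8, SET)): offset=8
After 7 (read(6)): returned '27QUR0', offset=14
After 8 (seek(-9, END)): offset=6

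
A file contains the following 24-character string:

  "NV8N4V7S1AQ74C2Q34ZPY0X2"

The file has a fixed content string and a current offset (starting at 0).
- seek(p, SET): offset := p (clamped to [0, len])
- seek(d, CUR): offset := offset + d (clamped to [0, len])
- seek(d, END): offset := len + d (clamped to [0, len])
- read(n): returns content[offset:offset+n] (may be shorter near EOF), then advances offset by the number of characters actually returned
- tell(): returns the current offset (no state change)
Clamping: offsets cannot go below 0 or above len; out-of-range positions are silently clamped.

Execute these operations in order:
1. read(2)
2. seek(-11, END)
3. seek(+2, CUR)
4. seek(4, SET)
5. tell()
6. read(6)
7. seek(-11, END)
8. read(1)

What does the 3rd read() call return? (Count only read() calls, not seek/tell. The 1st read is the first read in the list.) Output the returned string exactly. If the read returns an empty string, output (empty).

Answer: C

Derivation:
After 1 (read(2)): returned 'NV', offset=2
After 2 (seek(-11, END)): offset=13
After 3 (seek(+2, CUR)): offset=15
After 4 (seek(4, SET)): offset=4
After 5 (tell()): offset=4
After 6 (read(6)): returned '4V7S1A', offset=10
After 7 (seek(-11, END)): offset=13
After 8 (read(1)): returned 'C', offset=14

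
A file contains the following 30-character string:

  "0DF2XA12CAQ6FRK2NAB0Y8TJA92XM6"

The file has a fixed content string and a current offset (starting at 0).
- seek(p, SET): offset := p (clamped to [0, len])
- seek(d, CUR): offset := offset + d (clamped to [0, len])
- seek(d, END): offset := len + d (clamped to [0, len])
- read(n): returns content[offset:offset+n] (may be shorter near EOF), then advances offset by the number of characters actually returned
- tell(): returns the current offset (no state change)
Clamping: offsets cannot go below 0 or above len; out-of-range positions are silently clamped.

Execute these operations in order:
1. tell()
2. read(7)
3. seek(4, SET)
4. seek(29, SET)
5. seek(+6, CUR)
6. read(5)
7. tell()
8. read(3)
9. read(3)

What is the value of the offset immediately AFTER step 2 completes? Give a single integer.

Answer: 7

Derivation:
After 1 (tell()): offset=0
After 2 (read(7)): returned '0DF2XA1', offset=7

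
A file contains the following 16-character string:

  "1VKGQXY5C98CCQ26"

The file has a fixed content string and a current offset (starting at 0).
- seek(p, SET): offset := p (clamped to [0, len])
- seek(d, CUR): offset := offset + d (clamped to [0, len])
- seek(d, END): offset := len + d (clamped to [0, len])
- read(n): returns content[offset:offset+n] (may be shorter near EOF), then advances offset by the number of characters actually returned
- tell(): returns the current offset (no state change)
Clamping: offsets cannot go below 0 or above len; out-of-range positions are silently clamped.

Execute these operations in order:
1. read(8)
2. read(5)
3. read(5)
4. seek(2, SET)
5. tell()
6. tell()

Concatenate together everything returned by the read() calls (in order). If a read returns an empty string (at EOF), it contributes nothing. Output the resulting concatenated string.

After 1 (read(8)): returned '1VKGQXY5', offset=8
After 2 (read(5)): returned 'C98CC', offset=13
After 3 (read(5)): returned 'Q26', offset=16
After 4 (seek(2, SET)): offset=2
After 5 (tell()): offset=2
After 6 (tell()): offset=2

Answer: 1VKGQXY5C98CCQ26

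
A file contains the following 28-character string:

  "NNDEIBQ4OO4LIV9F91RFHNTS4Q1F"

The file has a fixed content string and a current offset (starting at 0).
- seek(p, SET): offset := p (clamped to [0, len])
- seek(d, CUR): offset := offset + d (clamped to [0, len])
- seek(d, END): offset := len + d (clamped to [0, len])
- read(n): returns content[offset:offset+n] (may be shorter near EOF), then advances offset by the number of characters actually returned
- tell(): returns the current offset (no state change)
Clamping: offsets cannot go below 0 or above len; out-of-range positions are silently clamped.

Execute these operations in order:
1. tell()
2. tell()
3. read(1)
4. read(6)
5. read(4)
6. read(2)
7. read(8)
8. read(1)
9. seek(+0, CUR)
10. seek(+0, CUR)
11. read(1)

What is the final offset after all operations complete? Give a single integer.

After 1 (tell()): offset=0
After 2 (tell()): offset=0
After 3 (read(1)): returned 'N', offset=1
After 4 (read(6)): returned 'NDEIBQ', offset=7
After 5 (read(4)): returned '4OO4', offset=11
After 6 (read(2)): returned 'LI', offset=13
After 7 (read(8)): returned 'V9F91RFH', offset=21
After 8 (read(1)): returned 'N', offset=22
After 9 (seek(+0, CUR)): offset=22
After 10 (seek(+0, CUR)): offset=22
After 11 (read(1)): returned 'T', offset=23

Answer: 23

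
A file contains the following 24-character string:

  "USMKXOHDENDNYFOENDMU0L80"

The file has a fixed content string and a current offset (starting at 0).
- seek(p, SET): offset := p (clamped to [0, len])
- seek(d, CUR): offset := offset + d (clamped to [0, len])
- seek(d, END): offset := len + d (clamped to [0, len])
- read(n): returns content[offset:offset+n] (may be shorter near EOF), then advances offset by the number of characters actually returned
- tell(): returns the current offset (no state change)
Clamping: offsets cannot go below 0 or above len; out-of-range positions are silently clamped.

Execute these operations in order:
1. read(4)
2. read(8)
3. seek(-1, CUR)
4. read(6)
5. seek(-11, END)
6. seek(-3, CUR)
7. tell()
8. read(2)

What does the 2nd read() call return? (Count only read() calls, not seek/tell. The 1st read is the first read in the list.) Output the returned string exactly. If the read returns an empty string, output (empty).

Answer: XOHDENDN

Derivation:
After 1 (read(4)): returned 'USMK', offset=4
After 2 (read(8)): returned 'XOHDENDN', offset=12
After 3 (seek(-1, CUR)): offset=11
After 4 (read(6)): returned 'NYFOEN', offset=17
After 5 (seek(-11, END)): offset=13
After 6 (seek(-3, CUR)): offset=10
After 7 (tell()): offset=10
After 8 (read(2)): returned 'DN', offset=12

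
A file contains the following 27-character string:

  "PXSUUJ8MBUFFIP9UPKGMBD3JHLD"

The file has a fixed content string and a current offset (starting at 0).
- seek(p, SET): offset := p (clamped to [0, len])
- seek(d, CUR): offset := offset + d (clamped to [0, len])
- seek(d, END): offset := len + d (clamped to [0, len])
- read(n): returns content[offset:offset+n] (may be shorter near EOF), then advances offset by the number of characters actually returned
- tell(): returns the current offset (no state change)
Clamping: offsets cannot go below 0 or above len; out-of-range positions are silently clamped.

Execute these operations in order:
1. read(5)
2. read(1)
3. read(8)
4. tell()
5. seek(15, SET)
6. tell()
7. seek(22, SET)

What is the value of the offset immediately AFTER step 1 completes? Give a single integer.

Answer: 5

Derivation:
After 1 (read(5)): returned 'PXSUU', offset=5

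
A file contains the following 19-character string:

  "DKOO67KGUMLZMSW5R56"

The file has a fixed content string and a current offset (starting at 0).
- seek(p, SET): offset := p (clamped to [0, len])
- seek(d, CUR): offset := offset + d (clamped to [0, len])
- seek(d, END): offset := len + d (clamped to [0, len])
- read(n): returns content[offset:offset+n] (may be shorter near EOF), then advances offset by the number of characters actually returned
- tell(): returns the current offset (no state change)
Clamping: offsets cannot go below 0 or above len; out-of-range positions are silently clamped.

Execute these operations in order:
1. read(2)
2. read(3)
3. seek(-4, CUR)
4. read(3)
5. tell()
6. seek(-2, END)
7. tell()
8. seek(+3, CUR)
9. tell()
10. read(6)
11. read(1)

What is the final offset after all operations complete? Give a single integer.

Answer: 19

Derivation:
After 1 (read(2)): returned 'DK', offset=2
After 2 (read(3)): returned 'OO6', offset=5
After 3 (seek(-4, CUR)): offset=1
After 4 (read(3)): returned 'KOO', offset=4
After 5 (tell()): offset=4
After 6 (seek(-2, END)): offset=17
After 7 (tell()): offset=17
After 8 (seek(+3, CUR)): offset=19
After 9 (tell()): offset=19
After 10 (read(6)): returned '', offset=19
After 11 (read(1)): returned '', offset=19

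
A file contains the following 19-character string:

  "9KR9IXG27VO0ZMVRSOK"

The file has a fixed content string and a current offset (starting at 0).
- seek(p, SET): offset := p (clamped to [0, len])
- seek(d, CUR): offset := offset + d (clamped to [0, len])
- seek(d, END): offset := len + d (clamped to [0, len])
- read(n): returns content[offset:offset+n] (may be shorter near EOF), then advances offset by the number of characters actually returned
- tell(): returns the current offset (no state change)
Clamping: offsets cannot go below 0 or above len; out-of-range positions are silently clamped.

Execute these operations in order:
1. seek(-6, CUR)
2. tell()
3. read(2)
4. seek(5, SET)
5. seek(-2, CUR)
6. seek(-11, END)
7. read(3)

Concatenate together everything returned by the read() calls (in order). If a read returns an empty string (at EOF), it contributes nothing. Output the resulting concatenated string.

Answer: 9K7VO

Derivation:
After 1 (seek(-6, CUR)): offset=0
After 2 (tell()): offset=0
After 3 (read(2)): returned '9K', offset=2
After 4 (seek(5, SET)): offset=5
After 5 (seek(-2, CUR)): offset=3
After 6 (seek(-11, END)): offset=8
After 7 (read(3)): returned '7VO', offset=11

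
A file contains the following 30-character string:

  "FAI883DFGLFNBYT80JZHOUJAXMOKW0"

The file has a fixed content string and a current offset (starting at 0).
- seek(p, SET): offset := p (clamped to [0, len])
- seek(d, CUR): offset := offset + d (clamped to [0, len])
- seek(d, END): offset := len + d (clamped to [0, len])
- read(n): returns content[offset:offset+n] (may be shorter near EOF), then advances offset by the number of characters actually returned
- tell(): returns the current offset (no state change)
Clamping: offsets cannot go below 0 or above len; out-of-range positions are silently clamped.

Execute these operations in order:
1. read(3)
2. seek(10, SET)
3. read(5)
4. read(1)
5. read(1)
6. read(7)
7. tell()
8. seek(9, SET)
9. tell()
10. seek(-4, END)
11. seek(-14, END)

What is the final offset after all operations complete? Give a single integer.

After 1 (read(3)): returned 'FAI', offset=3
After 2 (seek(10, SET)): offset=10
After 3 (read(5)): returned 'FNBYT', offset=15
After 4 (read(1)): returned '8', offset=16
After 5 (read(1)): returned '0', offset=17
After 6 (read(7)): returned 'JZHOUJA', offset=24
After 7 (tell()): offset=24
After 8 (seek(9, SET)): offset=9
After 9 (tell()): offset=9
After 10 (seek(-4, END)): offset=26
After 11 (seek(-14, END)): offset=16

Answer: 16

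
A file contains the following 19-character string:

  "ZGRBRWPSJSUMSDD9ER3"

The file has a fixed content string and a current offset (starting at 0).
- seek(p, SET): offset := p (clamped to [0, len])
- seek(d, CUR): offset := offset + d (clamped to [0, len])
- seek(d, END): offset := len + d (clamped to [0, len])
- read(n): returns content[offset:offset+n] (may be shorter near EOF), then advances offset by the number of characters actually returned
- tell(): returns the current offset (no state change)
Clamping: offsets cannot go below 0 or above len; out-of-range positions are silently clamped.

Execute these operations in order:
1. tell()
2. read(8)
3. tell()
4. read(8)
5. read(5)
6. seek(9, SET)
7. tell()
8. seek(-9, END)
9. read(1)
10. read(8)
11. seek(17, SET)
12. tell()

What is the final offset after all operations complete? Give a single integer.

Answer: 17

Derivation:
After 1 (tell()): offset=0
After 2 (read(8)): returned 'ZGRBRWPS', offset=8
After 3 (tell()): offset=8
After 4 (read(8)): returned 'JSUMSDD9', offset=16
After 5 (read(5)): returned 'ER3', offset=19
After 6 (seek(9, SET)): offset=9
After 7 (tell()): offset=9
After 8 (seek(-9, END)): offset=10
After 9 (read(1)): returned 'U', offset=11
After 10 (read(8)): returned 'MSDD9ER3', offset=19
After 11 (seek(17, SET)): offset=17
After 12 (tell()): offset=17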